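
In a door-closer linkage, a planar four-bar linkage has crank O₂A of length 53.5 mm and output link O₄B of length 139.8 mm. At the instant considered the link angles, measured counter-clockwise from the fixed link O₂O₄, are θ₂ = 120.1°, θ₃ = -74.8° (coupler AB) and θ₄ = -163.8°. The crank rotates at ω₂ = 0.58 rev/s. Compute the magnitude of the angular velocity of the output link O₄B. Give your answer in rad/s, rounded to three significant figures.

0.359

ω₂ = 3.644 rad/s (from 0.58 rev/s).
Differentiating the loop-closure r₂e^{iθ₂}+r₃e^{iθ₃}=r₁+r₄e^{iθ₄} gives r₂ω₂e^{iθ₂}+r₃ω₃e^{iθ₃}=r₄ω₄e^{iθ₄}.
Eliminating the other unknown: ω₄ = r₂ω₂ sin(θ₂−θ₃) / [r₄ sin(θ₄−θ₃)].
Numerator sine = -0.25713; denominator sine = -0.99985.
Result = 0.0535·3.644·(-0.25713) / (0.1398·(-0.99985)) = +0.35866 rad/s; magnitude 0.35866 rad/s.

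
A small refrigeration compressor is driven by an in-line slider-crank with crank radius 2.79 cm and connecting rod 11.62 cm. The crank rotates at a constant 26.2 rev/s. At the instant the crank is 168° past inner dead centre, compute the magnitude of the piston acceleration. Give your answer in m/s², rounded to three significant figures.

ω = 2π·26.2 = 164.6 rad/s
x(θ) = r cosθ + √(L² − r² sin²θ); with ω constant, a = ω²·d²x/dθ².
d²x/dθ² = −r cosθ − r²(cos2θ)/√u − r⁴ sin²2θ/(4u^{3/2}),  u = L² − r² sin²θ = 0.0134688 m².
Substituting r = 0.0279 m, L = 0.1162 m, θ = 168°: d²x/dθ² = +0.021147 m.
a = ω²·d²x/dθ² = (164.6)²·(+0.021147) = +573.07 m/s²;  |a| = 573.07 m/s².

573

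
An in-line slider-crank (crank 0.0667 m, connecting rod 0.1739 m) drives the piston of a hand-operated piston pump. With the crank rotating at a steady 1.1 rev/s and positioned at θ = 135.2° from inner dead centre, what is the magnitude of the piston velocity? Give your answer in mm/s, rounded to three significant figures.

233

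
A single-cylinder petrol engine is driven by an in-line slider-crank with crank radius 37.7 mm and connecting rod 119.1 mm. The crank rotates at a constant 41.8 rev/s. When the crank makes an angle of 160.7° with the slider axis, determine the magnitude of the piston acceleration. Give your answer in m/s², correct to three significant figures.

1800

ω = 2π·41.8 = 262.6 rad/s
x(θ) = r cosθ + √(L² − r² sin²θ); with ω constant, a = ω²·d²x/dθ².
d²x/dθ² = −r cosθ − r²(cos2θ)/√u − r⁴ sin²2θ/(4u^{3/2}),  u = L² − r² sin²θ = 0.0140295 m².
Substituting r = 0.0377 m, L = 0.1191 m, θ = 160.7°: d²x/dθ² = +0.026085 m.
a = ω²·d²x/dθ² = (262.6)²·(+0.026085) = +1799.3 m/s²;  |a| = 1799.3 m/s².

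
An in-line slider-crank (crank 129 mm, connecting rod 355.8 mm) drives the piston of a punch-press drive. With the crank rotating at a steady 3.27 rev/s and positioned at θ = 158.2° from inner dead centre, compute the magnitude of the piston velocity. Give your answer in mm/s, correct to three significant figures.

650

ω = 2π·3.27 = 20.55 rad/s
For an in-line slider-crank, x = r cosθ + √(L² − r² sin²θ), so v = −rω sinθ·[1 + r cosθ/√(L² − r² sin²θ)].
With r = 0.129 m, L = 0.3558 m, θ = 158.2°: √(L² − r² sin²θ) = 0.35256 m.
v = −0.129·20.55·0.37137·[1 + 0.129·-0.92849/0.35256] = -0.6499 m/s.
|v| = 0.6499 m/s = 649.9 mm/s.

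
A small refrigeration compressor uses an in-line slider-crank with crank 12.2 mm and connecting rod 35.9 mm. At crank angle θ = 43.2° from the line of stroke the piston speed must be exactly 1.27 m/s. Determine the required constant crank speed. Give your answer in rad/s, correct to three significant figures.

For an in-line slider-crank, |v_piston| = rω|sinθ|·[1 + r cosθ/√(L² − r² sin²θ)].
With r = 0.0122 m, L = 0.0359 m, θ = 43.2°: the bracketed kinematic factor |dx/dθ| = 0.010479 m.
ω = v/|dx/dθ| = 1.27/0.010479 = 121.2 rad/s.

121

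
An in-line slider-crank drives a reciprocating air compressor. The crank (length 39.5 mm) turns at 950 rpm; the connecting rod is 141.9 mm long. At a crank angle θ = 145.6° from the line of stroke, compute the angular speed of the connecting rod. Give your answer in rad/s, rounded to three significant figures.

ω = 99.48 rad/s (converted from 950 rpm).
The rod makes angle φ with the slider axis where L sinφ = r sinθ; differentiating, L cosφ·φ̇ = r ω cosθ.
L cosφ = √(L² − r² sin²θ) = 0.14013 m.
|ω_rod| = r ω |cosθ| / √(L² − r² sin²θ) = 0.0395·99.48·0.82511/0.14013 = 23.138 rad/s.

23.1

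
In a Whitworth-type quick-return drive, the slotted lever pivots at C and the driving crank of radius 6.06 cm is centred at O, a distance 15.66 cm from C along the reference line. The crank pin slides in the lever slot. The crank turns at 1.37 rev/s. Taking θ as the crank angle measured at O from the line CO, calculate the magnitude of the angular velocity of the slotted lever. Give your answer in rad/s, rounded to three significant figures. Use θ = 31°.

2.29

ω = 8.608 rad/s (from 1.37 rev/s).
Crank pin A relative to C: A = (d + r cosθ, r sinθ); lever angle φ = atan2(r sinθ, d + r cosθ).
Differentiating tanφ: φ̇ = rω(d cosθ + r)/(d² + r² + 2dr cosθ).
d² + r² + 2dr cosθ = |CA|² = 0.0444649 m²;  d cosθ + r = +0.19483 m.
|ω_lever| = |0.0606·8.608·+0.19483| / 0.0444649 = 2.2857 rad/s.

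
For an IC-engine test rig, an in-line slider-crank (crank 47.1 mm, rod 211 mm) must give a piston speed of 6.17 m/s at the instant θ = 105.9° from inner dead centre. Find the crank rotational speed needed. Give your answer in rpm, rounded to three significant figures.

1390

For an in-line slider-crank, |v_piston| = rω|sinθ|·[1 + r cosθ/√(L² − r² sin²θ)].
With r = 0.0471 m, L = 0.211 m, θ = 105.9°: the bracketed kinematic factor |dx/dθ| = 0.042462 m.
ω = v/|dx/dθ| = 6.17/0.042462 = 145.31 rad/s.
N = 60ω/(2π) = 1387.6 rpm.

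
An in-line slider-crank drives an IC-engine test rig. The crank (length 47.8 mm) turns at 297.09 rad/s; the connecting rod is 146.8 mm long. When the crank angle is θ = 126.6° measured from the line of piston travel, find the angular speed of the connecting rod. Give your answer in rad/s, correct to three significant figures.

59.8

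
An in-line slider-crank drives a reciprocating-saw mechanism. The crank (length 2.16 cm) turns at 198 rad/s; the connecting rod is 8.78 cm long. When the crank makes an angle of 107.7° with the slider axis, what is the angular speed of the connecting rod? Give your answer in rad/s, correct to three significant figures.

15.2

ω = 198 rad/s
The rod makes angle φ with the slider axis where L sinφ = r sinθ; differentiating, L cosφ·φ̇ = r ω cosθ.
L cosφ = √(L² − r² sin²θ) = 0.085355 m.
|ω_rod| = r ω |cosθ| / √(L² − r² sin²θ) = 0.0216·198·0.30403/0.085355 = 15.234 rad/s.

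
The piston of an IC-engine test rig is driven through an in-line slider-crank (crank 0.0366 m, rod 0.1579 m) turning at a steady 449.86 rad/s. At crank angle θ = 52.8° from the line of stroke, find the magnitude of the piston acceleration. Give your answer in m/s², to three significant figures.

4030

ω = 449.9 rad/s
x(θ) = r cosθ + √(L² − r² sin²θ); with ω constant, a = ω²·d²x/dθ².
d²x/dθ² = −r cosθ − r²(cos2θ)/√u − r⁴ sin²2θ/(4u^{3/2}),  u = L² − r² sin²θ = 0.0240825 m².
Substituting r = 0.0366 m, L = 0.1579 m, θ = 52.8°: d²x/dθ² = -0.019918 m.
a = ω²·d²x/dθ² = (449.9)²·(-0.019918) = -4031 m/s²;  |a| = 4031 m/s².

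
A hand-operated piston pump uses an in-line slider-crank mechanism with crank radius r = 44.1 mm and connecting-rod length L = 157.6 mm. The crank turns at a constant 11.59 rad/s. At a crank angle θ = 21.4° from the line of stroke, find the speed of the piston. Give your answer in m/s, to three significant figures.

0.235

ω = 11.59 rad/s
For an in-line slider-crank, x = r cosθ + √(L² − r² sin²θ), so v = −rω sinθ·[1 + r cosθ/√(L² − r² sin²θ)].
With r = 0.0441 m, L = 0.1576 m, θ = 21.4°: √(L² − r² sin²θ) = 0.15678 m.
v = −0.0441·11.59·0.36488·[1 + 0.0441·0.93106/0.15678] = -0.23534 m/s.
|v| = 0.23534 m/s.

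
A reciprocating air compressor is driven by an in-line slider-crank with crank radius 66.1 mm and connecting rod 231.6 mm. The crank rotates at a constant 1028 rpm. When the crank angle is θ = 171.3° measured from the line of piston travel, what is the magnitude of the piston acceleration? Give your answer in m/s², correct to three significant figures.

ω = 2π·1028/60 = 107.7 rad/s
x(θ) = r cosθ + √(L² − r² sin²θ); with ω constant, a = ω²·d²x/dθ².
d²x/dθ² = −r cosθ − r²(cos2θ)/√u − r⁴ sin²2θ/(4u^{3/2}),  u = L² − r² sin²θ = 0.0535386 m².
Substituting r = 0.0661 m, L = 0.2316 m, θ = 171.3°: d²x/dθ² = +0.047286 m.
a = ω²·d²x/dθ² = (107.7)²·(+0.047286) = +548 m/s²;  |a| = 548 m/s².

548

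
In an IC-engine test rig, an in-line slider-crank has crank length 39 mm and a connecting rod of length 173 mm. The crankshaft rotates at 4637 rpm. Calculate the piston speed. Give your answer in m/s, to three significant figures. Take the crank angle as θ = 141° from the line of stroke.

ω = 2π·4637/60 = 485.6 rad/s
For an in-line slider-crank, x = r cosθ + √(L² − r² sin²θ), so v = −rω sinθ·[1 + r cosθ/√(L² − r² sin²θ)].
With r = 0.039 m, L = 0.173 m, θ = 141°: √(L² − r² sin²θ) = 0.17125 m.
v = −0.039·485.6·0.62932·[1 + 0.039·-0.77715/0.17125] = -9.8087 m/s.
|v| = 9.8087 m/s.

9.81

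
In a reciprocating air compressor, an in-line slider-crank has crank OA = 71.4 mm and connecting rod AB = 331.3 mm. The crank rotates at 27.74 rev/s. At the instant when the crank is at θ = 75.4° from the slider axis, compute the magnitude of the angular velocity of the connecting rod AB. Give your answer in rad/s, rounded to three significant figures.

9.68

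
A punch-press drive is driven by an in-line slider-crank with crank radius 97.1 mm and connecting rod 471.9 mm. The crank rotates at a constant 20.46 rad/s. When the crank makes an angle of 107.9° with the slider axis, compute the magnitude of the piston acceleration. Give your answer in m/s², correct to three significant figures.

19.4

ω = 20.46 rad/s
x(θ) = r cosθ + √(L² − r² sin²θ); with ω constant, a = ω²·d²x/dθ².
d²x/dθ² = −r cosθ − r²(cos2θ)/√u − r⁴ sin²2θ/(4u^{3/2}),  u = L² − r² sin²θ = 0.214152 m².
Substituting r = 0.0971 m, L = 0.4719 m, θ = 107.9°: d²x/dθ² = +0.046292 m.
a = ω²·d²x/dθ² = (20.46)²·(+0.046292) = +19.378 m/s²;  |a| = 19.378 m/s².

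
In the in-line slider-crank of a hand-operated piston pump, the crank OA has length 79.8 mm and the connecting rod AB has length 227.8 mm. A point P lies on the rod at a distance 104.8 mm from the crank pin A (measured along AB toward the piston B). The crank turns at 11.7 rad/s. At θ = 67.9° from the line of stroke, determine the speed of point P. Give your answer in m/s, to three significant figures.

0.940

ω = 11.7 rad/s.  Crank-pin speed |V_A| = rω = 0.93366 m/s, perpendicular to OA.
Rod angle: sinφ = −(r/L) sinθ ⇒ φ = -18.940°; ω_rod = −rω cosθ/√(L²−r²sin²θ) = -1.6302 rad/s.
V_P = V_A + ω_rod × AP, with AP = 0.1048 m along the rod.
Components: V_Px = −rω sinθ − a·ω_rod·sinφ = -0.92052 m/s;  V_Py = rω cosθ + a·ω_rod·cosφ = +0.18966 m/s.
|V_P| = √(V_Px² + V_Py²) = 0.93985 m/s.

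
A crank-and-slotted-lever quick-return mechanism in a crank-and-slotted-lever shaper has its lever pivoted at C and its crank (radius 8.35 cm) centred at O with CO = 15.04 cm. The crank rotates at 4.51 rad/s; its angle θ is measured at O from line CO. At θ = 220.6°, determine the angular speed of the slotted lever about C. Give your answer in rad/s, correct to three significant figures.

ω = 4.51 rad/s
Crank pin A relative to C: A = (d + r cosθ, r sinθ); lever angle φ = atan2(r sinθ, d + r cosθ).
Differentiating tanφ: φ̇ = rω(d cosθ + r)/(d² + r² + 2dr cosθ).
d² + r² + 2dr cosθ = |CA|² = 0.0105219 m²;  d cosθ + r = -0.030694 m.
|ω_lever| = |0.0835·4.51·-0.030694| / 0.0105219 = 1.0986 rad/s.

1.10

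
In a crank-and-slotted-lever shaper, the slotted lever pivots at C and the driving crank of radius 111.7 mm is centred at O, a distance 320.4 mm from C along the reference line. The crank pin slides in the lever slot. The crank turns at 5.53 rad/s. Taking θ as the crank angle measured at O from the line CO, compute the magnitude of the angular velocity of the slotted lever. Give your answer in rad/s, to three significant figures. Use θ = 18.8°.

1.40

ω = 5.53 rad/s
Crank pin A relative to C: A = (d + r cosθ, r sinθ); lever angle φ = atan2(r sinθ, d + r cosθ).
Differentiating tanφ: φ̇ = rω(d cosθ + r)/(d² + r² + 2dr cosθ).
d² + r² + 2dr cosθ = |CA|² = 0.182892 m²;  d cosθ + r = +0.41501 m.
|ω_lever| = |0.1117·5.53·+0.41501| / 0.182892 = 1.4016 rad/s.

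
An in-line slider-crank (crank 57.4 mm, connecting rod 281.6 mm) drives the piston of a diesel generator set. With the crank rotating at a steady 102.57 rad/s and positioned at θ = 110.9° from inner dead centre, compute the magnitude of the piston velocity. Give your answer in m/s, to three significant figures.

5.09

ω = 102.6 rad/s
For an in-line slider-crank, x = r cosθ + √(L² − r² sin²θ), so v = −rω sinθ·[1 + r cosθ/√(L² − r² sin²θ)].
With r = 0.0574 m, L = 0.2816 m, θ = 110.9°: √(L² − r² sin²θ) = 0.27645 m.
v = −0.0574·102.6·0.93420·[1 + 0.0574·-0.35674/0.27645] = -5.0927 m/s.
|v| = 5.0927 m/s.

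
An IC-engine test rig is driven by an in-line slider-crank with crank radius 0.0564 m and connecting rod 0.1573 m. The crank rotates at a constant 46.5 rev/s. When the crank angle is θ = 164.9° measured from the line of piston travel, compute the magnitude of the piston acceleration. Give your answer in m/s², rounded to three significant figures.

3140

ω = 2π·46.5 = 292.2 rad/s
x(θ) = r cosθ + √(L² − r² sin²θ); with ω constant, a = ω²·d²x/dθ².
d²x/dθ² = −r cosθ − r²(cos2θ)/√u − r⁴ sin²2θ/(4u^{3/2}),  u = L² − r² sin²θ = 0.0245274 m².
Substituting r = 0.0564 m, L = 0.1573 m, θ = 164.9°: d²x/dθ² = +0.036732 m.
a = ω²·d²x/dθ² = (292.2)²·(+0.036732) = +3135.5 m/s²;  |a| = 3135.5 m/s².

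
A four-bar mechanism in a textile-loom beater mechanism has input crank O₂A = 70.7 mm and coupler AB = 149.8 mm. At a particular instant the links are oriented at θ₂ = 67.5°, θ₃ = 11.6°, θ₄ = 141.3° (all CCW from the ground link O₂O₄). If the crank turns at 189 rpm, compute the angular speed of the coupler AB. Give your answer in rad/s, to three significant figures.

ω₂ = 19.79 rad/s (from 189 rpm).
Differentiating the loop-closure r₂e^{iθ₂}+r₃e^{iθ₃}=r₁+r₄e^{iθ₄} gives r₂ω₂e^{iθ₂}+r₃ω₃e^{iθ₃}=r₄ω₄e^{iθ₄}.
Eliminating the other unknown: ω₃ = r₂ω₂ sin(θ₄−θ₂) / [r₃ sin(θ₃−θ₄)].
Numerator sine = +0.96029; denominator sine = -0.76940.
Result = 0.0707·19.79·(+0.96029) / (0.1498·(-0.76940)) = -11.659 rad/s; magnitude 11.659 rad/s.

11.7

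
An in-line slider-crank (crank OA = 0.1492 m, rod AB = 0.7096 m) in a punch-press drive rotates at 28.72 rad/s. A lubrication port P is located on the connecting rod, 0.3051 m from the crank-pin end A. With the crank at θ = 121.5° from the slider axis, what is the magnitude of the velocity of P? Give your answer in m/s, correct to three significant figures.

ω = 28.72 rad/s.  Crank-pin speed |V_A| = rω = 4.285 m/s, perpendicular to OA.
Rod angle: sinφ = −(r/L) sinθ ⇒ φ = -10.328°; ω_rod = −rω cosθ/√(L²−r²sin²θ) = +3.2071 rad/s.
V_P = V_A + ω_rod × AP, with AP = 0.3051 m along the rod.
Components: V_Px = −rω sinθ − a·ω_rod·sinφ = -3.4782 m/s;  V_Py = rω cosθ + a·ω_rod·cosφ = -1.2763 m/s.
|V_P| = √(V_Px² + V_Py²) = 3.7049 m/s.

3.70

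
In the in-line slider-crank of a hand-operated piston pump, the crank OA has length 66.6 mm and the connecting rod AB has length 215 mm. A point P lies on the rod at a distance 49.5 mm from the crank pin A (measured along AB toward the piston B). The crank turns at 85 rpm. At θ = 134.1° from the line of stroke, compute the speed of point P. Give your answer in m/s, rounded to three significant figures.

ω = 8.901 rad/s.  Crank-pin speed |V_A| = rω = 0.59282 m/s, perpendicular to OA.
Rod angle: sinφ = −(r/L) sinθ ⇒ φ = -12.853°; ω_rod = −rω cosθ/√(L²−r²sin²θ) = +1.9682 rad/s.
V_P = V_A + ω_rod × AP, with AP = 0.0495 m along the rod.
Components: V_Px = −rω sinθ − a·ω_rod·sinφ = -0.40405 m/s;  V_Py = rω cosθ + a·ω_rod·cosφ = -0.31757 m/s.
|V_P| = √(V_Px² + V_Py²) = 0.51391 m/s.

0.514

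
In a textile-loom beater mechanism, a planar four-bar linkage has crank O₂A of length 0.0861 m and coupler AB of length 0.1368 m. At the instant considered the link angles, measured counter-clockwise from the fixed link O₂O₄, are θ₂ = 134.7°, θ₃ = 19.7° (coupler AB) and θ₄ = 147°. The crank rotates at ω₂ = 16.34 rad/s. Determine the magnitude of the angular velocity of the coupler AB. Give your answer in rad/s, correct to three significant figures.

ω₂ = 16.34 rad/s
Differentiating the loop-closure r₂e^{iθ₂}+r₃e^{iθ₃}=r₁+r₄e^{iθ₄} gives r₂ω₂e^{iθ₂}+r₃ω₃e^{iθ₃}=r₄ω₄e^{iθ₄}.
Eliminating the other unknown: ω₃ = r₂ω₂ sin(θ₄−θ₂) / [r₃ sin(θ₃−θ₄)].
Numerator sine = +0.21303; denominator sine = -0.79547.
Result = 0.0861·16.34·(+0.21303) / (0.1368·(-0.79547)) = -2.7541 rad/s; magnitude 2.7541 rad/s.

2.75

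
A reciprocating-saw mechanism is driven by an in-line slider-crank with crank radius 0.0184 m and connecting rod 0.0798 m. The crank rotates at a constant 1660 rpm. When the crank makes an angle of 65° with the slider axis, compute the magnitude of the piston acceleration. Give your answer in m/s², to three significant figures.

ω = 2π·1660/60 = 173.8 rad/s
x(θ) = r cosθ + √(L² − r² sin²θ); with ω constant, a = ω²·d²x/dθ².
d²x/dθ² = −r cosθ − r²(cos2θ)/√u − r⁴ sin²2θ/(4u^{3/2}),  u = L² − r² sin²θ = 0.00608995 m².
Substituting r = 0.0184 m, L = 0.0798 m, θ = 65°: d²x/dθ² = -0.0050229 m.
a = ω²·d²x/dθ² = (173.8)²·(-0.0050229) = -151.78 m/s²;  |a| = 151.78 m/s².

152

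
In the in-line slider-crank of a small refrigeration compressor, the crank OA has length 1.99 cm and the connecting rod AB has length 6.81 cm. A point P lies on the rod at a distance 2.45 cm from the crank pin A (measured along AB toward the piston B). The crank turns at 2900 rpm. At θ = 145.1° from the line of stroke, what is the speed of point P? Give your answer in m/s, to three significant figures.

ω = 303.7 rad/s.  Crank-pin speed |V_A| = rω = 6.0434 m/s, perpendicular to OA.
Rod angle: sinφ = −(r/L) sinθ ⇒ φ = -9.625°; ω_rod = −rω cosθ/√(L²−r²sin²θ) = +73.822 rad/s.
V_P = V_A + ω_rod × AP, with AP = 0.0245 m along the rod.
Components: V_Px = −rω sinθ − a·ω_rod·sinφ = -3.1553 m/s;  V_Py = rω cosθ + a·ω_rod·cosφ = -3.1733 m/s.
|V_P| = √(V_Px² + V_Py²) = 4.475 m/s.

4.48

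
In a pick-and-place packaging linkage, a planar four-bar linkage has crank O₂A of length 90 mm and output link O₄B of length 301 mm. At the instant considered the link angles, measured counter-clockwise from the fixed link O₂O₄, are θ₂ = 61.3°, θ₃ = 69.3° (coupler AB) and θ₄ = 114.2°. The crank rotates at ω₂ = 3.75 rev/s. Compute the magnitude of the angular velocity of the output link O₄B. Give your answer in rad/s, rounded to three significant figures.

ω₂ = 23.56 rad/s (from 3.75 rev/s).
Differentiating the loop-closure r₂e^{iθ₂}+r₃e^{iθ₃}=r₁+r₄e^{iθ₄} gives r₂ω₂e^{iθ₂}+r₃ω₃e^{iθ₃}=r₄ω₄e^{iθ₄}.
Eliminating the other unknown: ω₄ = r₂ω₂ sin(θ₂−θ₃) / [r₄ sin(θ₄−θ₃)].
Numerator sine = -0.13917; denominator sine = +0.70587.
Result = 0.09·23.56·(-0.13917) / (0.301·(+0.70587)) = -1.389 rad/s; magnitude 1.389 rad/s.

1.39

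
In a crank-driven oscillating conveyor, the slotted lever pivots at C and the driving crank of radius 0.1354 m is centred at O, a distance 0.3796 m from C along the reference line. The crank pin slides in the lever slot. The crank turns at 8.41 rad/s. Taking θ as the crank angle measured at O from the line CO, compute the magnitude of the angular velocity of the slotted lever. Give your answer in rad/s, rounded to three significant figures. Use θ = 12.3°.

2.19

ω = 8.41 rad/s
Crank pin A relative to C: A = (d + r cosθ, r sinθ); lever angle φ = atan2(r sinθ, d + r cosθ).
Differentiating tanφ: φ̇ = rω(d cosθ + r)/(d² + r² + 2dr cosθ).
d² + r² + 2dr cosθ = |CA|² = 0.262865 m²;  d cosθ + r = +0.50629 m.
|ω_lever| = |0.1354·8.41·+0.50629| / 0.262865 = 2.1932 rad/s.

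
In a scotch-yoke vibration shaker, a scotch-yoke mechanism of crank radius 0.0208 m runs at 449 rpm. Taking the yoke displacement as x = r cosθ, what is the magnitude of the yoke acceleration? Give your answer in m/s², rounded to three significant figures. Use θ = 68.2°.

17.1

ω = 47.02 rad/s (from 449 rpm).
x = r cosθ ⇒ ẍ = −rω² cosθ (ω constant).
|a| = rω²|cosθ| = 0.0208·(47.02)²·|cos 68.2°| = 17.077 m/s².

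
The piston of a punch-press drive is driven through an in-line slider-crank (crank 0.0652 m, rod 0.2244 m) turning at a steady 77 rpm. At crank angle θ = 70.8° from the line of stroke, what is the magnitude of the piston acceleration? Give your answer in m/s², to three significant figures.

ω = 2π·77/60 = 8.063 rad/s
x(θ) = r cosθ + √(L² − r² sin²θ); with ω constant, a = ω²·d²x/dθ².
d²x/dθ² = −r cosθ − r²(cos2θ)/√u − r⁴ sin²2θ/(4u^{3/2}),  u = L² − r² sin²θ = 0.0465641 m².
Substituting r = 0.0652 m, L = 0.2244 m, θ = 70.8°: d²x/dθ² = -0.0061767 m.
a = ω²·d²x/dθ² = (8.063)²·(-0.0061767) = -0.4016 m/s²;  |a| = 0.4016 m/s².

0.402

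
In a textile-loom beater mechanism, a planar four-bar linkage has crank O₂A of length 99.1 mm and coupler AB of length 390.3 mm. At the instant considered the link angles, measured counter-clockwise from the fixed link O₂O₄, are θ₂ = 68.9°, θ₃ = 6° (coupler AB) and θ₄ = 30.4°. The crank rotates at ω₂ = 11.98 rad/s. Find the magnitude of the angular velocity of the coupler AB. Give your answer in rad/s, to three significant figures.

ω₂ = 11.98 rad/s
Differentiating the loop-closure r₂e^{iθ₂}+r₃e^{iθ₃}=r₁+r₄e^{iθ₄} gives r₂ω₂e^{iθ₂}+r₃ω₃e^{iθ₃}=r₄ω₄e^{iθ₄}.
Eliminating the other unknown: ω₃ = r₂ω₂ sin(θ₄−θ₂) / [r₃ sin(θ₃−θ₄)].
Numerator sine = -0.62251; denominator sine = -0.41310.
Result = 0.0991·11.98·(-0.62251) / (0.3903·(-0.41310)) = +4.5838 rad/s; magnitude 4.5838 rad/s.

4.58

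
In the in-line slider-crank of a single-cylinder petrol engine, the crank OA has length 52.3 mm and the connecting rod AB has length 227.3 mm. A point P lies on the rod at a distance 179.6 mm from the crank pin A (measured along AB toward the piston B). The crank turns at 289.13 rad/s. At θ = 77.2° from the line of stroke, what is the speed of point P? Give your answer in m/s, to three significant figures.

15.4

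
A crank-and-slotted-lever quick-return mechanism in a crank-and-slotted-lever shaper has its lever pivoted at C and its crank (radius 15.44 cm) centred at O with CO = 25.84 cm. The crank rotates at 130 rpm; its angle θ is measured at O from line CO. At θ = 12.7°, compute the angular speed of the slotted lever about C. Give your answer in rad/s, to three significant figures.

ω = 13.61 rad/s (from 130 rpm).
Crank pin A relative to C: A = (d + r cosθ, r sinθ); lever angle φ = atan2(r sinθ, d + r cosθ).
Differentiating tanφ: φ̇ = rω(d cosθ + r)/(d² + r² + 2dr cosθ).
d² + r² + 2dr cosθ = |CA|² = 0.168452 m²;  d cosθ + r = +0.40648 m.
|ω_lever| = |0.1544·13.61·+0.40648| / 0.168452 = 5.072 rad/s.

5.07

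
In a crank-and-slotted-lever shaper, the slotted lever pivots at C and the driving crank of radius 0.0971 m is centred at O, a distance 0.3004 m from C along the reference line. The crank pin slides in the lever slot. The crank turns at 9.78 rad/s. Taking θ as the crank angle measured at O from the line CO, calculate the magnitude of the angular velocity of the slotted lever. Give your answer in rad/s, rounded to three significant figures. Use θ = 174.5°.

ω = 9.78 rad/s
Crank pin A relative to C: A = (d + r cosθ, r sinθ); lever angle φ = atan2(r sinθ, d + r cosθ).
Differentiating tanφ: φ̇ = rω(d cosθ + r)/(d² + r² + 2dr cosθ).
d² + r² + 2dr cosθ = |CA|² = 0.0415995 m²;  d cosθ + r = -0.20192 m.
|ω_lever| = |0.0971·9.78·-0.20192| / 0.0415995 = 4.6094 rad/s.

4.61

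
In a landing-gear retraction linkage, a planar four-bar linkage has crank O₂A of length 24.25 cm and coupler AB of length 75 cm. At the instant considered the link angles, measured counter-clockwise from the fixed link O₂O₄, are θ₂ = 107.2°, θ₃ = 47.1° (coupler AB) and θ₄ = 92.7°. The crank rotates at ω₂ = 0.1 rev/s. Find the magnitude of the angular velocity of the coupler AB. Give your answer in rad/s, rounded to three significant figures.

0.0712

ω₂ = 0.6283 rad/s (from 0.1 rev/s).
Differentiating the loop-closure r₂e^{iθ₂}+r₃e^{iθ₃}=r₁+r₄e^{iθ₄} gives r₂ω₂e^{iθ₂}+r₃ω₃e^{iθ₃}=r₄ω₄e^{iθ₄}.
Eliminating the other unknown: ω₃ = r₂ω₂ sin(θ₄−θ₂) / [r₃ sin(θ₃−θ₄)].
Numerator sine = -0.25038; denominator sine = -0.71447.
Result = 0.2425·0.6283·(-0.25038) / (0.75·(-0.71447)) = +0.071194 rad/s; magnitude 0.071194 rad/s.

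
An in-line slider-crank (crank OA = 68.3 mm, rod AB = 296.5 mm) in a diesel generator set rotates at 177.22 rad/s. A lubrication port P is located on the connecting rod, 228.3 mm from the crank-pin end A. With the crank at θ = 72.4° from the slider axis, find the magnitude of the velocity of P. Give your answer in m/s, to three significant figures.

ω = 177.2 rad/s.  Crank-pin speed |V_A| = rω = 12.104 m/s, perpendicular to OA.
Rod angle: sinφ = −(r/L) sinθ ⇒ φ = -12.684°; ω_rod = −rω cosθ/√(L²−r²sin²θ) = -12.653 rad/s.
V_P = V_A + ω_rod × AP, with AP = 0.2283 m along the rod.
Components: V_Px = −rω sinθ − a·ω_rod·sinφ = -12.172 m/s;  V_Py = rω cosθ + a·ω_rod·cosφ = +0.84184 m/s.
|V_P| = √(V_Px² + V_Py²) = 12.201 m/s.

12.2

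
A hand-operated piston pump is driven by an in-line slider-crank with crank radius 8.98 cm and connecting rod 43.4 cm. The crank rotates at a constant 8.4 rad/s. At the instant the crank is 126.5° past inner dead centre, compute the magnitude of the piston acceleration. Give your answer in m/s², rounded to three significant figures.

ω = 8.4 rad/s
x(θ) = r cosθ + √(L² − r² sin²θ); with ω constant, a = ω²·d²x/dθ².
d²x/dθ² = −r cosθ − r²(cos2θ)/√u − r⁴ sin²2θ/(4u^{3/2}),  u = L² − r² sin²θ = 0.183145 m².
Substituting r = 0.0898 m, L = 0.434 m, θ = 126.5°: d²x/dθ² = +0.058735 m.
a = ω²·d²x/dθ² = (8.4)²·(+0.058735) = +4.1443 m/s²;  |a| = 4.1443 m/s².

4.14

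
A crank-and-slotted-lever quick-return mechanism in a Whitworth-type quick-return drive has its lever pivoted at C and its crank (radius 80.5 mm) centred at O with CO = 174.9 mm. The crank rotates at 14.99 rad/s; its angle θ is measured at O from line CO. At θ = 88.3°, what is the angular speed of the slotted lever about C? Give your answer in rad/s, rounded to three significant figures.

2.73

ω = 14.99 rad/s
Crank pin A relative to C: A = (d + r cosθ, r sinθ); lever angle φ = atan2(r sinθ, d + r cosθ).
Differentiating tanφ: φ̇ = rω(d cosθ + r)/(d² + r² + 2dr cosθ).
d² + r² + 2dr cosθ = |CA|² = 0.0379056 m²;  d cosθ + r = +0.085689 m.
|ω_lever| = |0.0805·14.99·+0.085689| / 0.0379056 = 2.7278 rad/s.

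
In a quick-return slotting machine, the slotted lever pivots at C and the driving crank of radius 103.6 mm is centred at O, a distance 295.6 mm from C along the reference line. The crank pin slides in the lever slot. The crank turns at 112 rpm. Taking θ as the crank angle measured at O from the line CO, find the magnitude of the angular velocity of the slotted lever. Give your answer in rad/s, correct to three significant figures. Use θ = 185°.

6.25

ω = 11.73 rad/s (from 112 rpm).
Crank pin A relative to C: A = (d + r cosθ, r sinθ); lever angle φ = atan2(r sinθ, d + r cosθ).
Differentiating tanφ: φ̇ = rω(d cosθ + r)/(d² + r² + 2dr cosθ).
d² + r² + 2dr cosθ = |CA|² = 0.0370971 m²;  d cosθ + r = -0.19088 m.
|ω_lever| = |0.1036·11.73·-0.19088| / 0.0370971 = 6.252 rad/s.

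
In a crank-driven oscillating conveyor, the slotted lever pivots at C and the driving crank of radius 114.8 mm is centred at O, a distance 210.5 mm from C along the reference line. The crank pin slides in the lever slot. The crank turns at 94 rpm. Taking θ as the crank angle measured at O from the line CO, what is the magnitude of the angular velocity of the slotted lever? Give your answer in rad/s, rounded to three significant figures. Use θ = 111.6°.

1.06

ω = 9.844 rad/s (from 94 rpm).
Crank pin A relative to C: A = (d + r cosθ, r sinθ); lever angle φ = atan2(r sinθ, d + r cosθ).
Differentiating tanφ: φ̇ = rω(d cosθ + r)/(d² + r² + 2dr cosθ).
d² + r² + 2dr cosθ = |CA|² = 0.0396975 m²;  d cosθ + r = +0.03731 m.
|ω_lever| = |0.1148·9.844·+0.03731| / 0.0396975 = 1.0621 rad/s.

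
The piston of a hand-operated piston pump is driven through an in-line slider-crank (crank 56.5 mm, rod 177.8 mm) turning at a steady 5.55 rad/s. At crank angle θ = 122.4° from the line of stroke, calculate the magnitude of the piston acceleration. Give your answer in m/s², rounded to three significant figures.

1.16

ω = 5.55 rad/s
x(θ) = r cosθ + √(L² − r² sin²θ); with ω constant, a = ω²·d²x/dθ².
d²x/dθ² = −r cosθ − r²(cos2θ)/√u − r⁴ sin²2θ/(4u^{3/2}),  u = L² − r² sin²θ = 0.0293371 m².
Substituting r = 0.0565 m, L = 0.1778 m, θ = 122.4°: d²x/dθ² = +0.037795 m.
a = ω²·d²x/dθ² = (5.55)²·(+0.037795) = +1.1642 m/s²;  |a| = 1.1642 m/s².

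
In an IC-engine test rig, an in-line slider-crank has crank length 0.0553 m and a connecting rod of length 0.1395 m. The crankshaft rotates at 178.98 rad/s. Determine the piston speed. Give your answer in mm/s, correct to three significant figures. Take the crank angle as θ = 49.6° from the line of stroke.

ω = 179 rad/s
For an in-line slider-crank, x = r cosθ + √(L² − r² sin²θ), so v = −rω sinθ·[1 + r cosθ/√(L² − r² sin²θ)].
With r = 0.0553 m, L = 0.1395 m, θ = 49.6°: √(L² − r² sin²θ) = 0.13299 m.
v = −0.0553·179·0.76154·[1 + 0.0553·0.64812/0.13299] = -9.5687 m/s.
|v| = 9.5687 m/s = 9568.7 mm/s.

9570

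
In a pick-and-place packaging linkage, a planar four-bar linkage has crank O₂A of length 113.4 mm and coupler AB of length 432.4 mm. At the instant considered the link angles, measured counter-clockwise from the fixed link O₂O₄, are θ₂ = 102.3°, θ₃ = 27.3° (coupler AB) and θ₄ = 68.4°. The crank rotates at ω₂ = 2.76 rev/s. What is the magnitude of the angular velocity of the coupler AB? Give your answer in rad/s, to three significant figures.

3.86

ω₂ = 17.34 rad/s (from 2.76 rev/s).
Differentiating the loop-closure r₂e^{iθ₂}+r₃e^{iθ₃}=r₁+r₄e^{iθ₄} gives r₂ω₂e^{iθ₂}+r₃ω₃e^{iθ₃}=r₄ω₄e^{iθ₄}.
Eliminating the other unknown: ω₃ = r₂ω₂ sin(θ₄−θ₂) / [r₃ sin(θ₃−θ₄)].
Numerator sine = -0.55775; denominator sine = -0.65738.
Result = 0.1134·17.34·(-0.55775) / (0.4324·(-0.65738)) = +3.8587 rad/s; magnitude 3.8587 rad/s.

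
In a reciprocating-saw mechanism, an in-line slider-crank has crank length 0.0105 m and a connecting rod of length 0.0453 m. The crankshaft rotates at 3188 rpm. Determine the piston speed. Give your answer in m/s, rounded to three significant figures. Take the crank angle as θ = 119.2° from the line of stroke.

ω = 2π·3188/60 = 333.8 rad/s
For an in-line slider-crank, x = r cosθ + √(L² − r² sin²θ), so v = −rω sinθ·[1 + r cosθ/√(L² − r² sin²θ)].
With r = 0.0105 m, L = 0.0453 m, θ = 119.2°: √(L² − r² sin²θ) = 0.044363 m.
v = −0.0105·333.8·0.87292·[1 + 0.0105·-0.48786/0.044363] = -2.7066 m/s.
|v| = 2.7066 m/s.

2.71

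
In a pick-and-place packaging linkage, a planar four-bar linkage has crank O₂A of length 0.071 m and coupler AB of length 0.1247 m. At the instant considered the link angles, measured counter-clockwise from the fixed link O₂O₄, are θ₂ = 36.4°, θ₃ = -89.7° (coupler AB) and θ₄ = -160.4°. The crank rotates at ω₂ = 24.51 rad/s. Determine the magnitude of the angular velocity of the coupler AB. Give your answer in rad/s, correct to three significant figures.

4.27

ω₂ = 24.51 rad/s
Differentiating the loop-closure r₂e^{iθ₂}+r₃e^{iθ₃}=r₁+r₄e^{iθ₄} gives r₂ω₂e^{iθ₂}+r₃ω₃e^{iθ₃}=r₄ω₄e^{iθ₄}.
Eliminating the other unknown: ω₃ = r₂ω₂ sin(θ₄−θ₂) / [r₃ sin(θ₃−θ₄)].
Numerator sine = +0.28903; denominator sine = +0.94380.
Result = 0.071·24.51·(+0.28903) / (0.1247·(+0.94380)) = +4.2737 rad/s; magnitude 4.2737 rad/s.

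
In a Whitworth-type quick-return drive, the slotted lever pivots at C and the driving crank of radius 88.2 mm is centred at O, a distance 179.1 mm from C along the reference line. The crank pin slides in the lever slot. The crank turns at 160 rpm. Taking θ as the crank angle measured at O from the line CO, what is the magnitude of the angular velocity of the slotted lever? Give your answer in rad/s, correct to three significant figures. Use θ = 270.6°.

3.31

ω = 16.76 rad/s (from 160 rpm).
Crank pin A relative to C: A = (d + r cosθ, r sinθ); lever angle φ = atan2(r sinθ, d + r cosθ).
Differentiating tanφ: φ̇ = rω(d cosθ + r)/(d² + r² + 2dr cosθ).
d² + r² + 2dr cosθ = |CA|² = 0.0401869 m²;  d cosθ + r = +0.090075 m.
|ω_lever| = |0.0882·16.76·+0.090075| / 0.0401869 = 3.3124 rad/s.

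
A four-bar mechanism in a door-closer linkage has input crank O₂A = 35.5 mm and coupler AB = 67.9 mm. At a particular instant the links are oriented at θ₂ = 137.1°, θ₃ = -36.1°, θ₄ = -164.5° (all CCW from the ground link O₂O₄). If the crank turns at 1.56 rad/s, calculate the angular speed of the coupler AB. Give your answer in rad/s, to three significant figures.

ω₂ = 1.56 rad/s
Differentiating the loop-closure r₂e^{iθ₂}+r₃e^{iθ₃}=r₁+r₄e^{iθ₄} gives r₂ω₂e^{iθ₂}+r₃ω₃e^{iθ₃}=r₄ω₄e^{iθ₄}.
Eliminating the other unknown: ω₃ = r₂ω₂ sin(θ₄−θ₂) / [r₃ sin(θ₃−θ₄)].
Numerator sine = +0.85173; denominator sine = +0.78369.
Result = 0.0355·1.56·(+0.85173) / (0.0679·(+0.78369)) = +0.88642 rad/s; magnitude 0.88642 rad/s.

0.886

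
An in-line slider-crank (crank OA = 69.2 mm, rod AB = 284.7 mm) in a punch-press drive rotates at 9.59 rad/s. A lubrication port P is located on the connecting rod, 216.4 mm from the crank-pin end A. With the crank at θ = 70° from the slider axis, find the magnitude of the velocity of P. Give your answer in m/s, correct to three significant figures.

ω = 9.59 rad/s.  Crank-pin speed |V_A| = rω = 0.66363 m/s, perpendicular to OA.
Rod angle: sinφ = −(r/L) sinθ ⇒ φ = -13.203°; ω_rod = −rω cosθ/√(L²−r²sin²θ) = -0.81889 rad/s.
V_P = V_A + ω_rod × AP, with AP = 0.2164 m along the rod.
Components: V_Px = −rω sinθ − a·ω_rod·sinφ = -0.66408 m/s;  V_Py = rω cosθ + a·ω_rod·cosφ = +0.054451 m/s.
|V_P| = √(V_Px² + V_Py²) = 0.66631 m/s.

0.666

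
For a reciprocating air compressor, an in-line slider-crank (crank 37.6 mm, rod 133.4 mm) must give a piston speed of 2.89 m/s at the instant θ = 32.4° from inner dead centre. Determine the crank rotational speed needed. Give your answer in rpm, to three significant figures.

1100

For an in-line slider-crank, |v_piston| = rω|sinθ|·[1 + r cosθ/√(L² − r² sin²θ)].
With r = 0.0376 m, L = 0.1334 m, θ = 32.4°: the bracketed kinematic factor |dx/dθ| = 0.024997 m.
ω = v/|dx/dθ| = 2.89/0.024997 = 115.61 rad/s.
N = 60ω/(2π) = 1104 rpm.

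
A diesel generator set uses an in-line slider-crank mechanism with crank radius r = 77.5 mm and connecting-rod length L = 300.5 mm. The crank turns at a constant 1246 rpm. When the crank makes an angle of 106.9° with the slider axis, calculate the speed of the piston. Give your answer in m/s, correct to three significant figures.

8.93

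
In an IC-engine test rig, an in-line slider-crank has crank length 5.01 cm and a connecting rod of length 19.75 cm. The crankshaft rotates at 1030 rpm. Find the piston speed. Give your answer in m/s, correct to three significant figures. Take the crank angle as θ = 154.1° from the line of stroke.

ω = 2π·1030/60 = 107.9 rad/s
For an in-line slider-crank, x = r cosθ + √(L² − r² sin²θ), so v = −rω sinθ·[1 + r cosθ/√(L² − r² sin²θ)].
With r = 0.0501 m, L = 0.1975 m, θ = 154.1°: √(L² − r² sin²θ) = 0.19628 m.
v = −0.0501·107.9·0.43680·[1 + 0.0501·-0.89956/0.19628] = -1.8184 m/s.
|v| = 1.8184 m/s.

1.82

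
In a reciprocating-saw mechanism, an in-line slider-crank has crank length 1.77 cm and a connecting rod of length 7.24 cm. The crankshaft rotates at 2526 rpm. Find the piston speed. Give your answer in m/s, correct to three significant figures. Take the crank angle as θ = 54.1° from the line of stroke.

ω = 2π·2526/60 = 264.5 rad/s
For an in-line slider-crank, x = r cosθ + √(L² − r² sin²θ), so v = −rω sinθ·[1 + r cosθ/√(L² − r² sin²θ)].
With r = 0.0177 m, L = 0.0724 m, θ = 54.1°: √(L² − r² sin²θ) = 0.070966 m.
v = −0.0177·264.5·0.81004·[1 + 0.0177·0.58637/0.070966] = -4.3473 m/s.
|v| = 4.3473 m/s.

4.35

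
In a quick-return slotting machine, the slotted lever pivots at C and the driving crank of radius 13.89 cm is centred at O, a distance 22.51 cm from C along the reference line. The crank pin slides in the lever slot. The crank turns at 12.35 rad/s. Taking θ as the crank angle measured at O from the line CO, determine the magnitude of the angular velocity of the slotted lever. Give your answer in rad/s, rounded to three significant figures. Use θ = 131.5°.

ω = 12.35 rad/s
Crank pin A relative to C: A = (d + r cosθ, r sinθ); lever angle φ = atan2(r sinθ, d + r cosθ).
Differentiating tanφ: φ̇ = rω(d cosθ + r)/(d² + r² + 2dr cosθ).
d² + r² + 2dr cosθ = |CA|² = 0.0285277 m²;  d cosθ + r = -0.010256 m.
|ω_lever| = |0.1389·12.35·-0.010256| / 0.0285277 = 0.61669 rad/s.

0.617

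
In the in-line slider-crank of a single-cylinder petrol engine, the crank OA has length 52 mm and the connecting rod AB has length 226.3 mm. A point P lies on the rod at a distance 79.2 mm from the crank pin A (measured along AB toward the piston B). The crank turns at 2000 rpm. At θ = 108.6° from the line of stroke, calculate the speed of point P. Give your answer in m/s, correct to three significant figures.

10.3

ω = 209.4 rad/s.  Crank-pin speed |V_A| = rω = 10.891 m/s, perpendicular to OA.
Rod angle: sinφ = −(r/L) sinθ ⇒ φ = -12.579°; ω_rod = −rω cosθ/√(L²−r²sin²θ) = +15.728 rad/s.
V_P = V_A + ω_rod × AP, with AP = 0.0792 m along the rod.
Components: V_Px = −rω sinθ − a·ω_rod·sinφ = -10.051 m/s;  V_Py = rω cosθ + a·ω_rod·cosφ = -2.258 m/s.
|V_P| = √(V_Px² + V_Py²) = 10.301 m/s.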